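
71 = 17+54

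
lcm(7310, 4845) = 416670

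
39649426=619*64054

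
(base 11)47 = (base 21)29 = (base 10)51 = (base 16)33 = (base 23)25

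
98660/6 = 49330/3≈16443.33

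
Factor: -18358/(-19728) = 2^(-3) * 3^(-2) * 67^1 = 67/72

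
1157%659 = 498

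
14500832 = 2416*6002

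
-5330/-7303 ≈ 0.730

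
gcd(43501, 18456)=1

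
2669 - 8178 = -5509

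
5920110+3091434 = 9011544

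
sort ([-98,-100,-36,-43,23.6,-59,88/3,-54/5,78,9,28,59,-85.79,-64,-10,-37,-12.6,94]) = [-100,-98,-85.79,-64,-59,-43,-37,-36,-12.6,-54/5,-10,9,23.6,28,88/3,59,78,94]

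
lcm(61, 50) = 3050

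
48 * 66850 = 3208800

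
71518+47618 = 119136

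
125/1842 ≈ 0.0679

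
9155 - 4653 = 4502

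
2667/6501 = 889/2167 ≈ 0.410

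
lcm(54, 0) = 0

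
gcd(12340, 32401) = 1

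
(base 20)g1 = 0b101000001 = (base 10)321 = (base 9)386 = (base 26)c9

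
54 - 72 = -18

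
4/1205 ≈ 0.00332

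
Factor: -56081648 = -1*2^4*7^1*500729^1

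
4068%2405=1663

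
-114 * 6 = -684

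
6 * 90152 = 540912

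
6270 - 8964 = -2694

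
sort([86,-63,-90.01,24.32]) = [-90.01,-63,24.32,86]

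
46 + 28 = 74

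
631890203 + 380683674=1012573877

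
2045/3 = 681 + 2/3≈681.67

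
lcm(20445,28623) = 143115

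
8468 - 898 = 7570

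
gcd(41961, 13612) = 1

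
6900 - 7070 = -170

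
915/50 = 18+3/10 = 18.30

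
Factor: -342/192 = -1 * 2^(-5) * 3^1 * 19^1 = -57/32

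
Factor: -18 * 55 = -1 * 2^1 * 3^2 * 5^1 * 11^1 = -990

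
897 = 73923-73026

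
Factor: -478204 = -1 * 2^2 * 119551^1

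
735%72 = 15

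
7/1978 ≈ 0.00354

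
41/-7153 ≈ -0.00573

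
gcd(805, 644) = 161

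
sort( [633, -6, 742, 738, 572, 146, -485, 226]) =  [-485, -6, 146, 226, 572, 633, 738, 742]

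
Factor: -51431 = -1 * 51431^1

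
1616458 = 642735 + 973723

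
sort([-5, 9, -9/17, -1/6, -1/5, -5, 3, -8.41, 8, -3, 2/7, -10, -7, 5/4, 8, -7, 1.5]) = [-10, -8.41, -7, -7, -5, -5, -3, -9/17, -1/5, -1/6, 2/7, 5/4, 1.5, 3, 8, 8, 9]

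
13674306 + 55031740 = 68706046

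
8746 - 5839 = 2907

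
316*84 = 26544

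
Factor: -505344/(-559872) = 2^1 * 3^(-6) * 7^1 * 47^1 = 658/729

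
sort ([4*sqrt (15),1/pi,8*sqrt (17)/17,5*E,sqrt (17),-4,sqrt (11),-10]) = [-10,-4,1/pi,8*sqrt (17)/17,sqrt (11),sqrt (17),5*E,4*sqrt (15)]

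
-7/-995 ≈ 0.00704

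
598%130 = 78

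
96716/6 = 16119+1/3 ≈ 16119.33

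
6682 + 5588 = 12270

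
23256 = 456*51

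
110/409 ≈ 0.269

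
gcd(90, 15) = 15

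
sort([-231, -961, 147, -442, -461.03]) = [-961, -461.03, -442, -231, 147]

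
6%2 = 0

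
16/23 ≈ 0.696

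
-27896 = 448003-475899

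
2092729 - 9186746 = -7094017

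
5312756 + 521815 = 5834571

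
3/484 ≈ 0.00620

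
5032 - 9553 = -4521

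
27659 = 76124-48465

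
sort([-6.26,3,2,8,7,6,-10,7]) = [-10,-6.26,2,3,6,7,7,8]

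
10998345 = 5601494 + 5396851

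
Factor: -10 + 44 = 2^1 * 17^1 = 34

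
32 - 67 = -35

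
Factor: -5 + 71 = 2^1*3^1*11^1 = 66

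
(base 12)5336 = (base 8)21632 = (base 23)h56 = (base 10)9114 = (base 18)1a26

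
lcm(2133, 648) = 51192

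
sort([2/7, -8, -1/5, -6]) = [-8, -6, -1/5, 2/7]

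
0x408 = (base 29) 16h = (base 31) 129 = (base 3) 1102020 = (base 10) 1032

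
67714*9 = 609426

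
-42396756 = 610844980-653241736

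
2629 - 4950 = -2321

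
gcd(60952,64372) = 76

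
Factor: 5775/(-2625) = -1*5^(-1)*11^1 = -11/5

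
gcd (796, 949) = 1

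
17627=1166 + 16461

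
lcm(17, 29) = 493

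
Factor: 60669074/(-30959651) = -1*2^1*71^1*2411^(-1)*12841^(-1)*427247^1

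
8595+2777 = 11372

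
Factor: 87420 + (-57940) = 2^3*5^1*11^1*67^1 = 29480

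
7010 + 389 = 7399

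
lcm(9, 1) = 9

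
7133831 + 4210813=11344644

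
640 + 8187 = 8827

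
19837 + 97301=117138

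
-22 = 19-41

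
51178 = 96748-45570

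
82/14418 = 41/7209 ≈ 0.00569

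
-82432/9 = -9159 - 1/9 ≈ -9159.11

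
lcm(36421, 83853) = 3605679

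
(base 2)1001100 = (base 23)37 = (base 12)64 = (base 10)76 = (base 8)114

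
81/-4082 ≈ -0.0198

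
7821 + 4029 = 11850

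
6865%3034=797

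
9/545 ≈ 0.0165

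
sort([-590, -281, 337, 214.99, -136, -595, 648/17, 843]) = [-595, -590, -281, -136, 648/17, 214.99, 337, 843]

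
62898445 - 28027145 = 34871300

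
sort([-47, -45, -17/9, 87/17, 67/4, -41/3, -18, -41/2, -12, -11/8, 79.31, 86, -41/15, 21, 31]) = [-47, -45, -41/2, -18, -41/3, -12, -41/15, -17/9, -11/8, 87/17, 67/4, 21, 31, 79.31, 86]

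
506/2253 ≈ 0.225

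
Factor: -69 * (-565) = 3^1 * 5^1 * 23^1 * 113^1 = 38985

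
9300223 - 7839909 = 1460314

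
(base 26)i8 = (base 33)ee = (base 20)13g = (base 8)734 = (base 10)476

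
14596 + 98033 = 112629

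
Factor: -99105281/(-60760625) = 5^(-4)*11^1*47^1*67^(-1)*1451^(-1)*191693^1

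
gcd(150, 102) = 6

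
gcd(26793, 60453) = 9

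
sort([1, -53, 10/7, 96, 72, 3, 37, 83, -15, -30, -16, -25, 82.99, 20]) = [-53, -30, -25, -16, -15, 1, 10/7, 3, 20, 37, 72, 82.99, 83, 96]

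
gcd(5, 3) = 1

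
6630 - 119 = 6511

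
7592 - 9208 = -1616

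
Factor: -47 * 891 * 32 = -1 * 2^5 * 3^4 * 11^1 * 47^1 = -1340064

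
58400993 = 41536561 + 16864432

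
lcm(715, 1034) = 67210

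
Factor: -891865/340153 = -1*5^1*11^(-1)*13^1*17^(-2)*107^(-1)*13721^1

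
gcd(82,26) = 2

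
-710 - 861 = -1571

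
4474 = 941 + 3533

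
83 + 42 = 125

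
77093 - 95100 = -18007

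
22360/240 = 559/6 ≈ 93.17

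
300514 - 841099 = -540585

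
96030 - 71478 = 24552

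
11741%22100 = 11741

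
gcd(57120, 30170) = 70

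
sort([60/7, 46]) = [60/7, 46]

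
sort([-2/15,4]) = [-2/15,4]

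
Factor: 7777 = 7^1*11^1*101^1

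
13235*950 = 12573250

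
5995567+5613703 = 11609270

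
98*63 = 6174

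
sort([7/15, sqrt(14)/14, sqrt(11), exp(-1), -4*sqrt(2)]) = [-4*sqrt(2), sqrt(14)/14, exp(-1), 7/15, sqrt(11)]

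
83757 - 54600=29157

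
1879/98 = 19 + 17/98≈19.17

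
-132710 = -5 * 26542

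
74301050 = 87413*850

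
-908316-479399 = -1387715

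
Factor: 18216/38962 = 2^2 * 3^2 * 7^(-1) * 11^(-1) = 36/77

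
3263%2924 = 339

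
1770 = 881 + 889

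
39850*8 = 318800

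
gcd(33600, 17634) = 6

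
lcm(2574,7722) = 7722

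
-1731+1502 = -229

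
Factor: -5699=-1*41^1*139^1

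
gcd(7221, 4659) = 3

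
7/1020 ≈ 0.00686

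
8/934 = 4/467 ≈ 0.00857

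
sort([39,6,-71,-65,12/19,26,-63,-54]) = [-71,-65,-63,-54,12/19,6,26,39]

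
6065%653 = 188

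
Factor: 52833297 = 3^1*11^1*17^1*41^1*2297^1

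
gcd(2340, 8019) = 9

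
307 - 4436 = -4129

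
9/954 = 1/106 ≈ 0.00943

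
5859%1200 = 1059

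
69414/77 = 901 + 37/77≈901.48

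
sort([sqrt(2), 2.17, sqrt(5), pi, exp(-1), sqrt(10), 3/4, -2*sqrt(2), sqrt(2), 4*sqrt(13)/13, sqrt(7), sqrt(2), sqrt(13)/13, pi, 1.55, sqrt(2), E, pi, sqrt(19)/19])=[-2*sqrt(2), sqrt(19)/19, sqrt(13)/13, exp(-1), 3/4, 4*sqrt(13)/13, sqrt(2), sqrt(2), sqrt(2), sqrt(2), 1.55, 2.17, sqrt(5), sqrt(7), E, pi, pi, pi, sqrt(10)]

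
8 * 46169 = 369352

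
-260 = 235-495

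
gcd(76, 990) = 2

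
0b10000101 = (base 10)133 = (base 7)250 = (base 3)11221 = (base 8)205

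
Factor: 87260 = 2^2 * 5^1 * 4363^1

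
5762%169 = 16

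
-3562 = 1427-4989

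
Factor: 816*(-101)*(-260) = 2^6*3^1*5^1*13^1*17^1*101^1 = 21428160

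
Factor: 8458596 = 2^2 * 3^2 * 234961^1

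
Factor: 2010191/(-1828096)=-1 * 2^(-8) * 37^(-1) * 193^(-1) * 2010191^1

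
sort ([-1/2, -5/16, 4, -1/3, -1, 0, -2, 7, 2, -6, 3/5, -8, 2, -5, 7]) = [-8, -6, -5, -2, -1, -1/2, -1/3, -5/16, 0, 3/5, 2, 2, 4, 7, 7]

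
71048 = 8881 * 8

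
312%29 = 22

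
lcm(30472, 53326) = 213304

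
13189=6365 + 6824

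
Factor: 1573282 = 2^1 * 17^1 * 46273^1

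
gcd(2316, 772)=772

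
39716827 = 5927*6701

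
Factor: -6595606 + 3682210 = -1*2^2*3^1*107^1*2269^1 = -2913396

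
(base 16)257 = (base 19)1ca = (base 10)599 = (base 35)h4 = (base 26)n1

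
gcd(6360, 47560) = 40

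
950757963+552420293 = 1503178256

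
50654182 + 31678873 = 82333055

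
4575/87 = 1525/29 ≈ 52.59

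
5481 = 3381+2100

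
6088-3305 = 2783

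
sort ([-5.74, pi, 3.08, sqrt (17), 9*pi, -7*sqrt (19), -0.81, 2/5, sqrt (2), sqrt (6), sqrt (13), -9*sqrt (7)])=[-7*sqrt (19), -9*sqrt (7), -5.74, -0.81, 2/5, sqrt (2), sqrt (6), 3.08, pi, sqrt (13), sqrt (17), 9*pi]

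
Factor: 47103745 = 5^1*13^1*83^1*8731^1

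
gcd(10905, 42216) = 3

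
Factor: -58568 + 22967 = -1*3^1*11867^1 = -35601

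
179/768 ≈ 0.233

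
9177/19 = 483 = 483.00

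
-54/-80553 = 18/26851 ≈ 0.000670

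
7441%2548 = 2345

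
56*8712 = 487872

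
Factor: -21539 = -1*7^1*17^1*181^1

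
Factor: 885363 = 3^1 * 421^1 * 701^1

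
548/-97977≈-0.00559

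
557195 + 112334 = 669529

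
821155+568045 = 1389200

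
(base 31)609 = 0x168f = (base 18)hef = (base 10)5775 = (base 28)7a7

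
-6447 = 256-6703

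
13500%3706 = 2382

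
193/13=14+11/13 ≈ 14.85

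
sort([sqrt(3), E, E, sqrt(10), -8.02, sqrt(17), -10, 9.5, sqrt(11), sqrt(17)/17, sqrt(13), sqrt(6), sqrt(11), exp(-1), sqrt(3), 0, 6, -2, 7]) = [-10, -8.02, -2, 0, sqrt(17)/17, exp(-1), sqrt(3), sqrt(3), sqrt(6), E, E, sqrt(10), sqrt(11), sqrt(11), sqrt(13), sqrt(17), 6, 7, 9.5]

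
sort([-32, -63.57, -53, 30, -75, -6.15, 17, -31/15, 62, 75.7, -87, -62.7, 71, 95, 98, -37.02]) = [-87, -75, -63.57, -62.7, -53, -37.02, -32, -6.15, -31/15, 17, 30, 62, 71, 75.7, 95, 98]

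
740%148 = 0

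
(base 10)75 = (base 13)5a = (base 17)47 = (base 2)1001011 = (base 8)113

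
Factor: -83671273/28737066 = -1 * 2^(-1) * 3^(-1) * 7^2 * 1021^(-1) * 4691^(-1) * 1707577^1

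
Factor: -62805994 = -1 * 2^1 * 31402997^1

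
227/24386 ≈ 0.00931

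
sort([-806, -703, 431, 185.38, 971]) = [-806, -703, 185.38, 431, 971]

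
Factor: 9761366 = 2^1 * 17^1 * 287099^1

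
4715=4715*1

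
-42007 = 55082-97089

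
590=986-396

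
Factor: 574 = 2^1*7^1*41^1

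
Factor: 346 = 2^1 * 173^1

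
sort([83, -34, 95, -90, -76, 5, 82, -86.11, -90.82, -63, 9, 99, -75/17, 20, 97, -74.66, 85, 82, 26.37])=[-90.82, -90, -86.11, -76, -74.66, -63, -34, -75/17, 5, 9, 20, 26.37, 82, 82, 83, 85, 95, 97, 99]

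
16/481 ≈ 0.0333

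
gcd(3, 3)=3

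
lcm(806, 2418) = 2418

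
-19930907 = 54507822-74438729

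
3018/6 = 503 = 503.00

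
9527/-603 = -15-482/603 ≈ -15.80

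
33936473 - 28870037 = 5066436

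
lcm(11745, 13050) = 117450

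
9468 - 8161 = 1307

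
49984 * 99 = 4948416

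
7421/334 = 22 + 73/334 ≈ 22.22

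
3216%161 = 157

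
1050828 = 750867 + 299961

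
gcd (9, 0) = 9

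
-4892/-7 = 698 + 6/7 ≈ 698.86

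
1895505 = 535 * 3543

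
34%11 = 1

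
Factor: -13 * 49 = -1 * 7^2 * 13^1 = -637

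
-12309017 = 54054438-66363455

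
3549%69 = 30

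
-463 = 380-843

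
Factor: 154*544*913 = 2^6*7^1*11^2*17^1*83^1 = 76487488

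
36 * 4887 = 175932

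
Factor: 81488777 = 19^1*4288883^1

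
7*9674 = 67718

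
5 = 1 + 4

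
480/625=96/125=0.768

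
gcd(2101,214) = 1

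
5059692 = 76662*66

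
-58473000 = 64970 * (-900)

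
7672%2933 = 1806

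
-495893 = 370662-866555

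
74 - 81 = -7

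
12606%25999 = 12606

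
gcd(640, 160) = 160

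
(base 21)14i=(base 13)32a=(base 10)543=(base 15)263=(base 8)1037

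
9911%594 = 407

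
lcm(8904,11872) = 35616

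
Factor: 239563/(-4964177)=-1*41^1*953^(-1)*5209^(-1)*5843^1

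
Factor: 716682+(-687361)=109^1 * 269^1=29321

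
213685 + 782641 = 996326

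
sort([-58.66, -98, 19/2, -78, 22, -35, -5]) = [-98, -78, -58.66, -35, -5, 19/2, 22]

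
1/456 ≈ 0.00219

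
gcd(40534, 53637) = 1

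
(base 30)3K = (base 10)110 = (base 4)1232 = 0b1101110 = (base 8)156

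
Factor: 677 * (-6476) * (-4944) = 2^6 * 3^1 * 103^1 * 677^1 * 1619^1 = 21675741888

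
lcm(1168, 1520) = 110960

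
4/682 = 2/341 ≈ 0.00587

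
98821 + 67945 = 166766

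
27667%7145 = 6232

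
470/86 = 5 + 20/43 ≈ 5.47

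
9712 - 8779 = 933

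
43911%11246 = 10173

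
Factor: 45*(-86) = -1*2^1*3^2*5^1*43^1 = -3870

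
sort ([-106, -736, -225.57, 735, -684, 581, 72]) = [-736, -684, -225.57, -106, 72, 581, 735]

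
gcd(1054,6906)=2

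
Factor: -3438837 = -1 * 3^2 * 137^1 * 2789^1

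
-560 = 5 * (-112)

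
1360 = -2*(-680)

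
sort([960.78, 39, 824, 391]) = [39, 391, 824, 960.78]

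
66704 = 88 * 758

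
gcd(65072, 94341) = 1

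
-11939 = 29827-41766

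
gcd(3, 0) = 3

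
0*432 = 0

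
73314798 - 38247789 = 35067009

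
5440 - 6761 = -1321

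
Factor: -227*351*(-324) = 2^2*3^7*13^1*227^1 = 25815348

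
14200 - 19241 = -5041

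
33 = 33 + 0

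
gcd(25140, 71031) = 3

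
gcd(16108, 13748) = 4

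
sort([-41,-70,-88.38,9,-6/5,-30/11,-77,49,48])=[-88.38,-77,-70,-41,-30/11,-6/5,9,48,49]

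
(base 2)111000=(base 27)22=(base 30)1q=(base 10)56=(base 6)132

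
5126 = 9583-4457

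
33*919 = 30327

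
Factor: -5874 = -1 * 2^1 * 3^1 * 11^1 * 89^1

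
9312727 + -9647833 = -335106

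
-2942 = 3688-6630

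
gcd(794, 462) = 2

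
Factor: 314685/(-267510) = -1*2^(-1)*3^4*7^1*241^(-1) = -567/482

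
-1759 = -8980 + 7221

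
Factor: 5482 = 2^1 * 2741^1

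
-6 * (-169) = 1014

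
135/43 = 3 + 6/43 ≈ 3.14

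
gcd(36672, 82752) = 192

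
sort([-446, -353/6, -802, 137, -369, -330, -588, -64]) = [-802, -588, -446, -369, -330, -64, -353/6, 137]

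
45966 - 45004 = 962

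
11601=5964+5637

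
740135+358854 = 1098989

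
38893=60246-21353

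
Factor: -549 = -1 * 3^2 * 61^1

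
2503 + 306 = 2809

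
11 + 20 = 31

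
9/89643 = 3/29881 ≈ 0.000100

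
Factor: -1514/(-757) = 2^1 = 2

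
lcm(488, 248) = 15128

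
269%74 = 47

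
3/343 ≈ 0.00875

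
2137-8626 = -6489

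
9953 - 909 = 9044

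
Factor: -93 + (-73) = -1 * 2^1 * 83^1 = -166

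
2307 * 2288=5278416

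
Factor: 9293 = 9293^1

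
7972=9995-2023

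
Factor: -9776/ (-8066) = 2^3 * 13^1 * 37^ (-1) * 47^1 * 109^ (-1) = 4888/4033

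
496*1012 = 501952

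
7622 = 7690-68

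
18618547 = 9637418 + 8981129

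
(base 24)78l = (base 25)6jk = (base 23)80d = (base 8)10225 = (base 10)4245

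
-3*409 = -1227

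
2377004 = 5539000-3161996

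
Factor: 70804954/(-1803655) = -1*2^1*5^(-1)*7^(-1)*11^1*29^(-1)*509^1*1777^(-1)*6323^1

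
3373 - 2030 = 1343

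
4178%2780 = 1398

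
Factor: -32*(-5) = 2^5*5^1 = 160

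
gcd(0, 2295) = 2295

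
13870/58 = 239 + 4/29 ≈ 239.14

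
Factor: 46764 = 2^2*3^3*433^1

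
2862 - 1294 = 1568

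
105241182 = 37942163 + 67299019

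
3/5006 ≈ 0.000599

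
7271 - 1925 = 5346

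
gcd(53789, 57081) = 1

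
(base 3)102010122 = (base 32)7tl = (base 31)8dq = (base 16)1fb5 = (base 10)8117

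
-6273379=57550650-63824029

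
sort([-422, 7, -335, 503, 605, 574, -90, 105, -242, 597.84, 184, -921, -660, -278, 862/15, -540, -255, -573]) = [-921, -660, -573, -540, -422, -335, -278, -255, -242, -90, 7, 862/15, 105, 184, 503, 574, 597.84, 605]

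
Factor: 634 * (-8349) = -1 * 2^1 * 3^1 * 11^2 * 23^1 * 317^1 = -5293266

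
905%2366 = 905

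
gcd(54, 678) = 6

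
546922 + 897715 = 1444637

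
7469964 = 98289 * 76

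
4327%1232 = 631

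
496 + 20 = 516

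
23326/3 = 7775 + 1/3 ≈ 7775.33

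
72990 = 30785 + 42205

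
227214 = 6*37869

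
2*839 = 1678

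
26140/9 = 2904 + 4/9 ≈ 2904.44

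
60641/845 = 71 + 646/845 ≈ 71.76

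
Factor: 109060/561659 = 2^2 * 5^1 * 103^(-1) = 20/103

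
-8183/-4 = 2045 + 3/4 = 2045.75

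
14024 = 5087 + 8937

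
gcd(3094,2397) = 17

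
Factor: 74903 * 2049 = 3^1 * 683^1 * 74903^1 = 153476247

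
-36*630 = -22680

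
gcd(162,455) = 1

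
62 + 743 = 805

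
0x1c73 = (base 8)16163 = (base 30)82n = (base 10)7283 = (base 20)i43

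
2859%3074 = 2859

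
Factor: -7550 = -1 * 2^1 * 5^2 * 151^1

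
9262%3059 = 85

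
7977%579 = 450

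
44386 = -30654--75040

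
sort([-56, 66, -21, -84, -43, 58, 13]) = [-84, -56, -43, -21, 13, 58, 66]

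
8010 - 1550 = 6460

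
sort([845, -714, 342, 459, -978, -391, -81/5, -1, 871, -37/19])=[-978, -714, -391, -81/5, -37/19, -1, 342, 459, 845, 871]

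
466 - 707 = -241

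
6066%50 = 16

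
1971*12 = 23652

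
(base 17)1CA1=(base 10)8552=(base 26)CGO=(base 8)20550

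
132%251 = 132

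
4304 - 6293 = -1989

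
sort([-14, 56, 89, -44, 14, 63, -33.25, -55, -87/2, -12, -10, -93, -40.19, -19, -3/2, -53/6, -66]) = [-93, -66, -55, -44, -87/2, -40.19, -33.25, -19, -14, -12, -10, -53/6, -3/2, 14, 56, 63, 89]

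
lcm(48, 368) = 1104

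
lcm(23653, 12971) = 402101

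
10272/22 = 466 + 10/11 ≈ 466.91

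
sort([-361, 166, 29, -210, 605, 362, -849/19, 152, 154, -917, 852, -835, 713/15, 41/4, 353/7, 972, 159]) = [-917, -835, -361, -210, -849/19, 41/4, 29, 713/15, 353/7, 152, 154, 159, 166, 362, 605, 852, 972]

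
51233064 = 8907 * 5752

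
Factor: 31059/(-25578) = -1 * 2^(-1) * 7^(-1) * 17^1 = -17/14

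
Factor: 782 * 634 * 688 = 2^6 * 17^1 * 23^1 * 43^1 * 317^1 = 341102144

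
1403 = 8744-7341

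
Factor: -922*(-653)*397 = 2^1*397^1*461^1*653^1 = 239020202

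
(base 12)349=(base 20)149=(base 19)16e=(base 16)1e9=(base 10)489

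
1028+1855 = 2883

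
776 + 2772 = 3548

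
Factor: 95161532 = 2^2*149^1*159667^1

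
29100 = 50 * 582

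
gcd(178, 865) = 1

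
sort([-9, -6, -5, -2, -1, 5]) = [-9, -6, -5, -2, -1, 5]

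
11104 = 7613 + 3491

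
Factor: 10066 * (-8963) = -1 * 2^1 * 7^1 * 719^1 * 8963^1 = -90221558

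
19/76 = 1/4 = 0.25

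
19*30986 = 588734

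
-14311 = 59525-73836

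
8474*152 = 1288048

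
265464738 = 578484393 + -313019655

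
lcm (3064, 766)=3064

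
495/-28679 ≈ -0.0173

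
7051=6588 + 463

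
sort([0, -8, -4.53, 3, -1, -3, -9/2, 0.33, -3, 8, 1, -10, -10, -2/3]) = [-10, -10, -8, -4.53, -9/2, -3, -3, -1, -2/3, 0, 0.33, 1, 3, 8]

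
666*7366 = 4905756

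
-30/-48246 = 5/8041 ≈ 0.000622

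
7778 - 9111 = -1333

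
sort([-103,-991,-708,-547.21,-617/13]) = [-991,-708,-547.21,-103,-617/13]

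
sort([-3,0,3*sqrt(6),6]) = [-3,0,6,3*sqrt(6)]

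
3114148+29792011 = 32906159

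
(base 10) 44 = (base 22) 20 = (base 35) 19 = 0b101100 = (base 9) 48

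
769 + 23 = 792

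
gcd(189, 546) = 21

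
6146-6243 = -97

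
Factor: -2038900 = -1 * 2^2 * 5^2 * 20389^1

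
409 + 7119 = 7528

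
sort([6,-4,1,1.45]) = [-4,1,1.45,6]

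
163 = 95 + 68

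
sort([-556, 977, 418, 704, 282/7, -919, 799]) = [-919, -556, 282/7, 418, 704, 799, 977]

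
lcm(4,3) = 12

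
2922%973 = 3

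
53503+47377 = 100880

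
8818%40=18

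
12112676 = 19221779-7109103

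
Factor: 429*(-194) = -1*2^1*3^1*11^1*13^1*97^1 = -83226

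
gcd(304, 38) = 38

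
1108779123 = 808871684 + 299907439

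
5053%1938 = 1177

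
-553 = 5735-6288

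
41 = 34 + 7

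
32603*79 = 2575637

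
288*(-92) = -26496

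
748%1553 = 748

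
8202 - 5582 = 2620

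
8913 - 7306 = 1607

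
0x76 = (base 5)433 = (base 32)3m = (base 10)118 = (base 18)6a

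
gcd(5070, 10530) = 390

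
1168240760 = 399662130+768578630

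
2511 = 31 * 81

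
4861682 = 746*6517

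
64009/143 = 447 + 8/13 ≈ 447.62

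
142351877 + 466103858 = 608455735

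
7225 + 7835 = 15060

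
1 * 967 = 967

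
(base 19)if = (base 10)357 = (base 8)545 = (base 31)bg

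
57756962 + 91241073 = 148998035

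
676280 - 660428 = 15852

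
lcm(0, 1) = 0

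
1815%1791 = 24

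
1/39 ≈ 0.0256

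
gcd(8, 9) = 1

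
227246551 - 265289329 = -38042778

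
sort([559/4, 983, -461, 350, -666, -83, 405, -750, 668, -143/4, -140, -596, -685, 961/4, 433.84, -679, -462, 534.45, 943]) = [-750, -685, -679, -666, -596, -462, -461, -140, -83, -143/4, 559/4, 961/4, 350, 405, 433.84, 534.45, 668, 943, 983]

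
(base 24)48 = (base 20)54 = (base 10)104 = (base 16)68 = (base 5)404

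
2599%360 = 79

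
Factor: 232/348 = 2^1*3^(-1) = 2/3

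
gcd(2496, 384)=192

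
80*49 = 3920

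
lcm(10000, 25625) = 410000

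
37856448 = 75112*504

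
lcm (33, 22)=66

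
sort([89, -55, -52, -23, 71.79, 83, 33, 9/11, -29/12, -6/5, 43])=[-55, -52, -23, -29/12, -6/5, 9/11, 33, 43, 71.79, 83, 89]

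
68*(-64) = -4352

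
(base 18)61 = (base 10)109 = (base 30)3j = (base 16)6d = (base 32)3d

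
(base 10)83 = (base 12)6b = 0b1010011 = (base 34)2f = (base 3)10002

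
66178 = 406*163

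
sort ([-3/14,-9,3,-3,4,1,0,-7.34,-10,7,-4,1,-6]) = [-10,-9,-7.34,-6,-4,-3,-3/14,0,1,1,3,4,7]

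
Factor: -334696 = -1*2^3*17^1*23^1*107^1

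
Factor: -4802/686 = -1*7^1 = -7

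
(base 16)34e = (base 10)846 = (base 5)11341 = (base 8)1516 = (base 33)pl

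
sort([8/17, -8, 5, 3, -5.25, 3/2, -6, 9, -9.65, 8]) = [-9.65, -8, -6, -5.25, 8/17, 3/2, 3, 5, 8, 9]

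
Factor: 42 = 2^1 * 3^1 * 7^1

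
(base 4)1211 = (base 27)3k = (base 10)101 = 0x65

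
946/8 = 118 + 1/4 = 118.25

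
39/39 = 1 = 1.00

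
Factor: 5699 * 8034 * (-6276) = -1 * 2^3 * 3^2 * 13^1 * 41^1 * 103^1 * 139^1 * 523^1 = -287351467416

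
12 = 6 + 6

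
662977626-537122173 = 125855453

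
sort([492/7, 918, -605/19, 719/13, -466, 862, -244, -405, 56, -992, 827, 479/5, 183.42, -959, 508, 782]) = [-992, -959, -466, -405, -244, -605/19, 719/13, 56, 492/7, 479/5, 183.42, 508, 782, 827, 862, 918]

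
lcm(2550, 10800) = 183600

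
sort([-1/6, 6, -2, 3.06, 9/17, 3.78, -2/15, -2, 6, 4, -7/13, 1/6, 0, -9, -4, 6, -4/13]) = [-9, -4, -2, -2, -7/13, -4/13, -1/6, -2/15, 0, 1/6, 9/17, 3.06, 3.78, 4, 6, 6, 6]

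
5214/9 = 579 + 1/3 ≈ 579.33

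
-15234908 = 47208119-62443027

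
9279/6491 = 1 + 2788/6491≈1.43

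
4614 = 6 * 769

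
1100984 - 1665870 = -564886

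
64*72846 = 4662144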